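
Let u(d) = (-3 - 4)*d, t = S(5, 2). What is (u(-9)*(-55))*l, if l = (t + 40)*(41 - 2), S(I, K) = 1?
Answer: -5540535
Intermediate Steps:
t = 1
l = 1599 (l = (1 + 40)*(41 - 2) = 41*39 = 1599)
u(d) = -7*d
(u(-9)*(-55))*l = (-7*(-9)*(-55))*1599 = (63*(-55))*1599 = -3465*1599 = -5540535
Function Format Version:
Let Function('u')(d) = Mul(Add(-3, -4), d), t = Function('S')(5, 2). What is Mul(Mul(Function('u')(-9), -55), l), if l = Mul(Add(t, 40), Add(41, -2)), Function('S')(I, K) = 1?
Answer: -5540535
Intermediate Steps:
t = 1
l = 1599 (l = Mul(Add(1, 40), Add(41, -2)) = Mul(41, 39) = 1599)
Function('u')(d) = Mul(-7, d)
Mul(Mul(Function('u')(-9), -55), l) = Mul(Mul(Mul(-7, -9), -55), 1599) = Mul(Mul(63, -55), 1599) = Mul(-3465, 1599) = -5540535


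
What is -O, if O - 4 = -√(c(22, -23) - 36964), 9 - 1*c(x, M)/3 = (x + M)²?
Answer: -4 + 2*I*√9235 ≈ -4.0 + 192.2*I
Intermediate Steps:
c(x, M) = 27 - 3*(M + x)² (c(x, M) = 27 - 3*(x + M)² = 27 - 3*(M + x)²)
O = 4 - 2*I*√9235 (O = 4 - √((27 - 3*(-23 + 22)²) - 36964) = 4 - √((27 - 3*(-1)²) - 36964) = 4 - √((27 - 3*1) - 36964) = 4 - √((27 - 3) - 36964) = 4 - √(24 - 36964) = 4 - √(-36940) = 4 - 2*I*√9235 ≈ 4.0 - 192.2*I)
-O = -(4 - 2*I*√9235) = -4 + 2*I*√9235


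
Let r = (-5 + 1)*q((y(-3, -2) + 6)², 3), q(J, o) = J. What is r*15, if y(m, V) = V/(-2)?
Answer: -2940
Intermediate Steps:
y(m, V) = -V/2 (y(m, V) = V*(-½) = -V/2)
r = -196 (r = (-5 + 1)*(-½*(-2) + 6)² = -4*(1 + 6)² = -4*7² = -4*49 = -196)
r*15 = -196*15 = -2940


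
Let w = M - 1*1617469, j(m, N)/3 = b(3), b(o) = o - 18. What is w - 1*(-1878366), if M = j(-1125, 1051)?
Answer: 260852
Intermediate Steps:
b(o) = -18 + o
j(m, N) = -45 (j(m, N) = 3*(-18 + 3) = 3*(-15) = -45)
M = -45
w = -1617514 (w = -45 - 1*1617469 = -45 - 1617469 = -1617514)
w - 1*(-1878366) = -1617514 - 1*(-1878366) = -1617514 + 1878366 = 260852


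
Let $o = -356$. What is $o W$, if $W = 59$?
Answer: $-21004$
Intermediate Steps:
$o W = \left(-356\right) 59 = -21004$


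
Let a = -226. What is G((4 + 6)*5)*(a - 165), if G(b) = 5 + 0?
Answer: -1955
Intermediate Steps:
G(b) = 5
G((4 + 6)*5)*(a - 165) = 5*(-226 - 165) = 5*(-391) = -1955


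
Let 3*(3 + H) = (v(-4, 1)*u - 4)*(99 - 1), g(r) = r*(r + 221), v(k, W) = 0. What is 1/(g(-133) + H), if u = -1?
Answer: -3/35513 ≈ -8.4476e-5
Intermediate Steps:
g(r) = r*(221 + r)
H = -401/3 (H = -3 + ((0*(-1) - 4)*(99 - 1))/3 = -3 + ((0 - 4)*98)/3 = -3 + (-4*98)/3 = -3 + (⅓)*(-392) = -3 - 392/3 = -401/3 ≈ -133.67)
1/(g(-133) + H) = 1/(-133*(221 - 133) - 401/3) = 1/(-133*88 - 401/3) = 1/(-11704 - 401/3) = 1/(-35513/3) = -3/35513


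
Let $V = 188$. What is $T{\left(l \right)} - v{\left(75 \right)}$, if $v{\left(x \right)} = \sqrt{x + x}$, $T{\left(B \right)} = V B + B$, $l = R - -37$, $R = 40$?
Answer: $14553 - 5 \sqrt{6} \approx 14541.0$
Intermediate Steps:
$l = 77$ ($l = 40 - -37 = 40 + 37 = 77$)
$T{\left(B \right)} = 189 B$ ($T{\left(B \right)} = 188 B + B = 189 B$)
$v{\left(x \right)} = \sqrt{2} \sqrt{x}$ ($v{\left(x \right)} = \sqrt{2 x} = \sqrt{2} \sqrt{x}$)
$T{\left(l \right)} - v{\left(75 \right)} = 189 \cdot 77 - \sqrt{2} \sqrt{75} = 14553 - \sqrt{2} \cdot 5 \sqrt{3} = 14553 - 5 \sqrt{6}$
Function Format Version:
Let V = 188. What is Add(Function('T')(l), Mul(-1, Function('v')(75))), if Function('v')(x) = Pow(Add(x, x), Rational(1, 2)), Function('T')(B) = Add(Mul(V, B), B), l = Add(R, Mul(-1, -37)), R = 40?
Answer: Add(14553, Mul(-5, Pow(6, Rational(1, 2)))) ≈ 14541.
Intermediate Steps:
l = 77 (l = Add(40, Mul(-1, -37)) = Add(40, 37) = 77)
Function('T')(B) = Mul(189, B) (Function('T')(B) = Add(Mul(188, B), B) = Mul(189, B))
Function('v')(x) = Mul(Pow(2, Rational(1, 2)), Pow(x, Rational(1, 2))) (Function('v')(x) = Pow(Mul(2, x), Rational(1, 2)) = Mul(Pow(2, Rational(1, 2)), Pow(x, Rational(1, 2))))
Add(Function('T')(l), Mul(-1, Function('v')(75))) = Add(Mul(189, 77), Mul(-1, Mul(Pow(2, Rational(1, 2)), Pow(75, Rational(1, 2))))) = Add(14553, Mul(-1, Mul(Pow(2, Rational(1, 2)), Mul(5, Pow(3, Rational(1, 2)))))) = Add(14553, Mul(-1, Mul(5, Pow(6, Rational(1, 2))))) = Add(14553, Mul(-5, Pow(6, Rational(1, 2))))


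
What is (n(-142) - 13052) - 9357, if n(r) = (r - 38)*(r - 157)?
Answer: 31411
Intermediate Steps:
n(r) = (-157 + r)*(-38 + r) (n(r) = (-38 + r)*(-157 + r) = (-157 + r)*(-38 + r))
(n(-142) - 13052) - 9357 = ((5966 + (-142)**2 - 195*(-142)) - 13052) - 9357 = ((5966 + 20164 + 27690) - 13052) - 9357 = (53820 - 13052) - 9357 = 40768 - 9357 = 31411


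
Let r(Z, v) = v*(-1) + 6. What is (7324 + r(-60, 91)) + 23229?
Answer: 30468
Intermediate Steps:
r(Z, v) = 6 - v (r(Z, v) = -v + 6 = 6 - v)
(7324 + r(-60, 91)) + 23229 = (7324 + (6 - 1*91)) + 23229 = (7324 + (6 - 91)) + 23229 = (7324 - 85) + 23229 = 7239 + 23229 = 30468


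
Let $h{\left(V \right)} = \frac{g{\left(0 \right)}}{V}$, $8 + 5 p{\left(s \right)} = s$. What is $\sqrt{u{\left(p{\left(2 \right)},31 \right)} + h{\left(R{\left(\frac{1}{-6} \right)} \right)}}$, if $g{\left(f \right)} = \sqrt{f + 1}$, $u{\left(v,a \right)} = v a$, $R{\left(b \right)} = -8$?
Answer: $\frac{i \sqrt{14930}}{20} \approx 6.1094 i$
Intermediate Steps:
$p{\left(s \right)} = - \frac{8}{5} + \frac{s}{5}$
$u{\left(v,a \right)} = a v$
$g{\left(f \right)} = \sqrt{1 + f}$
$h{\left(V \right)} = \frac{1}{V}$ ($h{\left(V \right)} = \frac{\sqrt{1 + 0}}{V} = \frac{\sqrt{1}}{V} = 1 \frac{1}{V} = \frac{1}{V}$)
$\sqrt{u{\left(p{\left(2 \right)},31 \right)} + h{\left(R{\left(\frac{1}{-6} \right)} \right)}} = \sqrt{31 \left(- \frac{8}{5} + \frac{1}{5} \cdot 2\right) + \frac{1}{-8}} = \sqrt{31 \left(- \frac{8}{5} + \frac{2}{5}\right) - \frac{1}{8}} = \sqrt{31 \left(- \frac{6}{5}\right) - \frac{1}{8}} = \sqrt{- \frac{186}{5} - \frac{1}{8}} = \sqrt{- \frac{1493}{40}} = \frac{i \sqrt{14930}}{20}$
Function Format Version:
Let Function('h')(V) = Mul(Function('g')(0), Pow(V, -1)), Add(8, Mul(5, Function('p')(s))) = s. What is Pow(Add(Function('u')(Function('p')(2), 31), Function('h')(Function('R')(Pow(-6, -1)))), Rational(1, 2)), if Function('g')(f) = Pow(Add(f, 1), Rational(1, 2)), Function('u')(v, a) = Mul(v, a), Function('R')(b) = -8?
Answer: Mul(Rational(1, 20), I, Pow(14930, Rational(1, 2))) ≈ Mul(6.1094, I)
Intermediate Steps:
Function('p')(s) = Add(Rational(-8, 5), Mul(Rational(1, 5), s))
Function('u')(v, a) = Mul(a, v)
Function('g')(f) = Pow(Add(1, f), Rational(1, 2))
Function('h')(V) = Pow(V, -1) (Function('h')(V) = Mul(Pow(Add(1, 0), Rational(1, 2)), Pow(V, -1)) = Mul(Pow(1, Rational(1, 2)), Pow(V, -1)) = Mul(1, Pow(V, -1)) = Pow(V, -1))
Pow(Add(Function('u')(Function('p')(2), 31), Function('h')(Function('R')(Pow(-6, -1)))), Rational(1, 2)) = Pow(Add(Mul(31, Add(Rational(-8, 5), Mul(Rational(1, 5), 2))), Pow(-8, -1)), Rational(1, 2)) = Pow(Add(Mul(31, Add(Rational(-8, 5), Rational(2, 5))), Rational(-1, 8)), Rational(1, 2)) = Pow(Add(Mul(31, Rational(-6, 5)), Rational(-1, 8)), Rational(1, 2)) = Pow(Add(Rational(-186, 5), Rational(-1, 8)), Rational(1, 2)) = Pow(Rational(-1493, 40), Rational(1, 2)) = Mul(Rational(1, 20), I, Pow(14930, Rational(1, 2)))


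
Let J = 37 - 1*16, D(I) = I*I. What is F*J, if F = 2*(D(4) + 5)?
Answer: 882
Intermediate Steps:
D(I) = I**2
F = 42 (F = 2*(4**2 + 5) = 2*(16 + 5) = 2*21 = 42)
J = 21 (J = 37 - 16 = 21)
F*J = 42*21 = 882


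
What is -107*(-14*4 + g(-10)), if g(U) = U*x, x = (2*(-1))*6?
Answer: -6848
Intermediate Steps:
x = -12 (x = -2*6 = -12)
g(U) = -12*U (g(U) = U*(-12) = -12*U)
-107*(-14*4 + g(-10)) = -107*(-14*4 - 12*(-10)) = -107*(-56 + 120) = -107*64 = -6848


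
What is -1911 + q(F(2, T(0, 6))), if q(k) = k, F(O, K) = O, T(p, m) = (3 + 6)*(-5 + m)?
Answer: -1909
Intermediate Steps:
T(p, m) = -45 + 9*m (T(p, m) = 9*(-5 + m) = -45 + 9*m)
-1911 + q(F(2, T(0, 6))) = -1911 + 2 = -1909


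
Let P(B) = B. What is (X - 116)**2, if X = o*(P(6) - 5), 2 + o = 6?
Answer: 12544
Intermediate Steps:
o = 4 (o = -2 + 6 = 4)
X = 4 (X = 4*(6 - 5) = 4*1 = 4)
(X - 116)**2 = (4 - 116)**2 = (-112)**2 = 12544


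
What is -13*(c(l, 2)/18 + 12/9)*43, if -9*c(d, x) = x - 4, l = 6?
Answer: -60931/81 ≈ -752.23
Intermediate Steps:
c(d, x) = 4/9 - x/9 (c(d, x) = -(x - 4)/9 = -(-4 + x)/9 = 4/9 - x/9)
-13*(c(l, 2)/18 + 12/9)*43 = -13*((4/9 - ⅑*2)/18 + 12/9)*43 = -13*((4/9 - 2/9)*(1/18) + 12*(⅑))*43 = -13*((2/9)*(1/18) + 4/3)*43 = -13*(1/81 + 4/3)*43 = -13*109/81*43 = -1417/81*43 = -60931/81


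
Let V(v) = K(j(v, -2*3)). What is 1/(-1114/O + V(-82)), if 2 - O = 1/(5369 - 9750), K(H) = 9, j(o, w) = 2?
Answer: -8763/4801567 ≈ -0.0018250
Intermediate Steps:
V(v) = 9
O = 8763/4381 (O = 2 - 1/(5369 - 9750) = 2 - 1/(-4381) = 2 - 1*(-1/4381) = 2 + 1/4381 = 8763/4381 ≈ 2.0002)
1/(-1114/O + V(-82)) = 1/(-1114/8763/4381 + 9) = 1/(-1114*4381/8763 + 9) = 1/(-4880434/8763 + 9) = 1/(-4801567/8763) = -8763/4801567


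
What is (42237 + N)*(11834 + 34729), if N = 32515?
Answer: 3480677376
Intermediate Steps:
(42237 + N)*(11834 + 34729) = (42237 + 32515)*(11834 + 34729) = 74752*46563 = 3480677376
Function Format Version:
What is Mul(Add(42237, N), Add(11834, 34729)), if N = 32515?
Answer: 3480677376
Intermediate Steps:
Mul(Add(42237, N), Add(11834, 34729)) = Mul(Add(42237, 32515), Add(11834, 34729)) = Mul(74752, 46563) = 3480677376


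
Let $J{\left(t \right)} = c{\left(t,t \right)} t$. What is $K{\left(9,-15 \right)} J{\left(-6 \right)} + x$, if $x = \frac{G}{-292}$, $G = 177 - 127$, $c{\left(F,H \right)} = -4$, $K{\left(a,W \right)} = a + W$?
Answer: $- \frac{21049}{146} \approx -144.17$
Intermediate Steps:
$K{\left(a,W \right)} = W + a$
$J{\left(t \right)} = - 4 t$
$G = 50$
$x = - \frac{25}{146}$ ($x = \frac{50}{-292} = 50 \left(- \frac{1}{292}\right) = - \frac{25}{146} \approx -0.17123$)
$K{\left(9,-15 \right)} J{\left(-6 \right)} + x = \left(-15 + 9\right) \left(\left(-4\right) \left(-6\right)\right) - \frac{25}{146} = \left(-6\right) 24 - \frac{25}{146} = -144 - \frac{25}{146} = - \frac{21049}{146}$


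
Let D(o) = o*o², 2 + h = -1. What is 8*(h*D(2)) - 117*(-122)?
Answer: 14082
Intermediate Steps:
h = -3 (h = -2 - 1 = -3)
D(o) = o³
8*(h*D(2)) - 117*(-122) = 8*(-3*2³) - 117*(-122) = 8*(-3*8) + 14274 = 8*(-24) + 14274 = -192 + 14274 = 14082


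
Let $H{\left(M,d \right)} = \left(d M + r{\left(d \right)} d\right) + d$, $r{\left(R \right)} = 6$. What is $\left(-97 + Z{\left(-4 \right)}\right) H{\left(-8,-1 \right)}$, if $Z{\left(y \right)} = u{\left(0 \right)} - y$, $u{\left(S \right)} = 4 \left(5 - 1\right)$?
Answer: $-77$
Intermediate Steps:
$u{\left(S \right)} = 16$ ($u{\left(S \right)} = 4 \cdot 4 = 16$)
$H{\left(M,d \right)} = 7 d + M d$ ($H{\left(M,d \right)} = \left(d M + 6 d\right) + d = \left(M d + 6 d\right) + d = \left(6 d + M d\right) + d = 7 d + M d$)
$Z{\left(y \right)} = 16 - y$
$\left(-97 + Z{\left(-4 \right)}\right) H{\left(-8,-1 \right)} = \left(-97 + \left(16 - -4\right)\right) \left(- (7 - 8)\right) = \left(-97 + \left(16 + 4\right)\right) \left(\left(-1\right) \left(-1\right)\right) = \left(-97 + 20\right) 1 = \left(-77\right) 1 = -77$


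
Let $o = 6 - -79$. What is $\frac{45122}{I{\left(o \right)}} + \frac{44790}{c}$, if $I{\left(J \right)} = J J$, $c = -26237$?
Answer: $\frac{860258164}{189562325} \approx 4.5381$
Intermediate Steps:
$o = 85$ ($o = 6 + 79 = 85$)
$I{\left(J \right)} = J^{2}$
$\frac{45122}{I{\left(o \right)}} + \frac{44790}{c} = \frac{45122}{85^{2}} + \frac{44790}{-26237} = \frac{45122}{7225} + 44790 \left(- \frac{1}{26237}\right) = 45122 \cdot \frac{1}{7225} - \frac{44790}{26237} = \frac{45122}{7225} - \frac{44790}{26237} = \frac{860258164}{189562325}$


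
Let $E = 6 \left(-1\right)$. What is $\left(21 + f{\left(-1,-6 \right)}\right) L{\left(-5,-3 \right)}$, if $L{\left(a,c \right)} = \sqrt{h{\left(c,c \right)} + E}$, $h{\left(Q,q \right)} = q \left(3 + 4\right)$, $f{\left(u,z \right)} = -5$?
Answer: $48 i \sqrt{3} \approx 83.138 i$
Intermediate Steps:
$E = -6$
$h{\left(Q,q \right)} = 7 q$ ($h{\left(Q,q \right)} = q 7 = 7 q$)
$L{\left(a,c \right)} = \sqrt{-6 + 7 c}$ ($L{\left(a,c \right)} = \sqrt{7 c - 6} = \sqrt{-6 + 7 c}$)
$\left(21 + f{\left(-1,-6 \right)}\right) L{\left(-5,-3 \right)} = \left(21 - 5\right) \sqrt{-6 + 7 \left(-3\right)} = 16 \sqrt{-6 - 21} = 16 \sqrt{-27} = 16 \cdot 3 i \sqrt{3} = 48 i \sqrt{3}$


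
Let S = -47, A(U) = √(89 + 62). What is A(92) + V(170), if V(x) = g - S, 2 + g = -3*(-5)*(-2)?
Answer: 15 + √151 ≈ 27.288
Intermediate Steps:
A(U) = √151
g = -32 (g = -2 - 3*(-5)*(-2) = -2 + 15*(-2) = -2 - 30 = -32)
V(x) = 15 (V(x) = -32 - 1*(-47) = -32 + 47 = 15)
A(92) + V(170) = √151 + 15 = 15 + √151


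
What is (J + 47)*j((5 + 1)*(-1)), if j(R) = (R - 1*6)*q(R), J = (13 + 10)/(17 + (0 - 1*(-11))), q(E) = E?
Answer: 24102/7 ≈ 3443.1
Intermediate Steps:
J = 23/28 (J = 23/(17 + (0 + 11)) = 23/(17 + 11) = 23/28 ≈ 0.82143)
j(R) = R*(-6 + R) (j(R) = (R - 1*6)*R = (R - 6)*R = (-6 + R)*R = R*(-6 + R))
(J + 47)*j((5 + 1)*(-1)) = (23/28 + 47)*(((5 + 1)*(-1))*(-6 + (5 + 1)*(-1))) = 1339*((6*(-1))*(-6 + 6*(-1)))/28 = 1339*(-6*(-6 - 6))/28 = 1339*(-6*(-12))/28 = (1339/28)*72 = 24102/7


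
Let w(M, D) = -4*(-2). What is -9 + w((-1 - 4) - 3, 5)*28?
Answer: 215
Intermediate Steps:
w(M, D) = 8
-9 + w((-1 - 4) - 3, 5)*28 = -9 + 8*28 = -9 + 224 = 215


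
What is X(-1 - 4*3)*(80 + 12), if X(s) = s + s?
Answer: -2392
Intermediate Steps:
X(s) = 2*s
X(-1 - 4*3)*(80 + 12) = (2*(-1 - 4*3))*(80 + 12) = (2*(-1 - 12))*92 = (2*(-13))*92 = -26*92 = -2392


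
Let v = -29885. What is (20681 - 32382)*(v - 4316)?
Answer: 400185901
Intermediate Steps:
(20681 - 32382)*(v - 4316) = (20681 - 32382)*(-29885 - 4316) = -11701*(-34201) = 400185901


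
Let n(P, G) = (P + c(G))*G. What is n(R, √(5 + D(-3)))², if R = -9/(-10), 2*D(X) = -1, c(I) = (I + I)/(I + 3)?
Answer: 8289/200 - 99*√2/5 ≈ 13.444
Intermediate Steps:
c(I) = 2*I/(3 + I) (c(I) = (2*I)/(3 + I) = 2*I/(3 + I))
D(X) = -½ (D(X) = (½)*(-1) = -½)
R = 9/10 (R = -9*(-⅒) = 9/10 ≈ 0.90000)
n(P, G) = G*(P + 2*G/(3 + G)) (n(P, G) = (P + 2*G/(3 + G))*G = G*(P + 2*G/(3 + G)))
n(R, √(5 + D(-3)))² = (√(5 - ½)*(2*√(5 - ½) + 9*(3 + √(5 - ½))/10)/(3 + √(5 - ½)))² = (√(9/2)*(2*√(9/2) + 9*(3 + √(9/2))/10)/(3 + √(9/2)))² = ((3*√2/2)*(2*(3*√2/2) + 9*(3 + 3*√2/2)/10)/(3 + 3*√2/2))² = ((3*√2/2)*(3*√2 + (27/10 + 27*√2/20))/(3 + 3*√2/2))² = ((3*√2/2)*(27/10 + 87*√2/20)/(3 + 3*√2/2))² = (3*√2*(27/10 + 87*√2/20)/(2*(3 + 3*√2/2)))² = 9*(27/10 + 87*√2/20)²/(2*(3 + 3*√2/2)²)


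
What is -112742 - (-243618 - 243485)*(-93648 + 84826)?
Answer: -4297335408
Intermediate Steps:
-112742 - (-243618 - 243485)*(-93648 + 84826) = -112742 - (-487103)*(-8822) = -112742 - 1*4297222666 = -112742 - 4297222666 = -4297335408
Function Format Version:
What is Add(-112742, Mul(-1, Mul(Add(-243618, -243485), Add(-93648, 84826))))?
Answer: -4297335408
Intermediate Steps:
Add(-112742, Mul(-1, Mul(Add(-243618, -243485), Add(-93648, 84826)))) = Add(-112742, Mul(-1, Mul(-487103, -8822))) = Add(-112742, Mul(-1, 4297222666)) = Add(-112742, -4297222666) = -4297335408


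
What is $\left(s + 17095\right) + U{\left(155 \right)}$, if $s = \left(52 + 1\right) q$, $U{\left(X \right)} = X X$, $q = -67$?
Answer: $37569$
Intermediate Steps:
$U{\left(X \right)} = X^{2}$
$s = -3551$ ($s = \left(52 + 1\right) \left(-67\right) = 53 \left(-67\right) = -3551$)
$\left(s + 17095\right) + U{\left(155 \right)} = \left(-3551 + 17095\right) + 155^{2} = 13544 + 24025 = 37569$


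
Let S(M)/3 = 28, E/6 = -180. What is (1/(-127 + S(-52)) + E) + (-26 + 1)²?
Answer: -19566/43 ≈ -455.02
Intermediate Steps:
E = -1080 (E = 6*(-180) = -1080)
S(M) = 84 (S(M) = 3*28 = 84)
(1/(-127 + S(-52)) + E) + (-26 + 1)² = (1/(-127 + 84) - 1080) + (-26 + 1)² = (1/(-43) - 1080) + (-25)² = (-1/43 - 1080) + 625 = -46441/43 + 625 = -19566/43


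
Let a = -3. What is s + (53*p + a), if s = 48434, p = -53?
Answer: 45622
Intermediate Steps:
s + (53*p + a) = 48434 + (53*(-53) - 3) = 48434 + (-2809 - 3) = 48434 - 2812 = 45622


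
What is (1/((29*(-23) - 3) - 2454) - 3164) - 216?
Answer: -10559121/3124 ≈ -3380.0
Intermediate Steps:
(1/((29*(-23) - 3) - 2454) - 3164) - 216 = (1/((-667 - 3) - 2454) - 3164) - 216 = (1/(-670 - 2454) - 3164) - 216 = (1/(-3124) - 3164) - 216 = (-1/3124 - 3164) - 216 = -9884337/3124 - 216 = -10559121/3124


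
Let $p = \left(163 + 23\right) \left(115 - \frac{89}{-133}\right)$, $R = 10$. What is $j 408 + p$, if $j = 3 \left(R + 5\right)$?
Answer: $\frac{5303304}{133} \approx 39874.0$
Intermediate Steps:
$p = \frac{2861424}{133}$ ($p = 186 \left(115 - - \frac{89}{133}\right) = 186 \left(115 + \frac{89}{133}\right) = 186 \cdot \frac{15384}{133} = \frac{2861424}{133} \approx 21514.0$)
$j = 45$ ($j = 3 \left(10 + 5\right) = 3 \cdot 15 = 45$)
$j 408 + p = 45 \cdot 408 + \frac{2861424}{133} = 18360 + \frac{2861424}{133} = \frac{5303304}{133}$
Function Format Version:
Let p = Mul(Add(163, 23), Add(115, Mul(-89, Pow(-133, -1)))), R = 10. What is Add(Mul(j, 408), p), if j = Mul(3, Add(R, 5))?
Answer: Rational(5303304, 133) ≈ 39874.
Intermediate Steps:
p = Rational(2861424, 133) (p = Mul(186, Add(115, Mul(-89, Rational(-1, 133)))) = Mul(186, Add(115, Rational(89, 133))) = Mul(186, Rational(15384, 133)) = Rational(2861424, 133) ≈ 21514.)
j = 45 (j = Mul(3, Add(10, 5)) = Mul(3, 15) = 45)
Add(Mul(j, 408), p) = Add(Mul(45, 408), Rational(2861424, 133)) = Add(18360, Rational(2861424, 133)) = Rational(5303304, 133)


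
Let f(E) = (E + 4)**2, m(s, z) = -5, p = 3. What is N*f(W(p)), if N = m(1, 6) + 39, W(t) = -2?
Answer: 136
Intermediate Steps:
f(E) = (4 + E)**2
N = 34 (N = -5 + 39 = 34)
N*f(W(p)) = 34*(4 - 2)**2 = 34*2**2 = 34*4 = 136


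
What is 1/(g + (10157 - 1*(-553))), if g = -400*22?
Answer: 1/1910 ≈ 0.00052356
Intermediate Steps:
g = -8800
1/(g + (10157 - 1*(-553))) = 1/(-8800 + (10157 - 1*(-553))) = 1/(-8800 + (10157 + 553)) = 1/(-8800 + 10710) = 1/1910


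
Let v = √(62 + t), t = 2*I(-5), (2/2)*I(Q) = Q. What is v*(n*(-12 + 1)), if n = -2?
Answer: 44*√13 ≈ 158.64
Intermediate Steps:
I(Q) = Q
t = -10 (t = 2*(-5) = -10)
v = 2*√13 (v = √(62 - 10) = √52 = 2*√13 ≈ 7.2111)
v*(n*(-12 + 1)) = (2*√13)*(-2*(-12 + 1)) = (2*√13)*(-2*(-11)) = (2*√13)*22 = 44*√13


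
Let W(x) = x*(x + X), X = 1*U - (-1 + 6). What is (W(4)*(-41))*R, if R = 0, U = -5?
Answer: 0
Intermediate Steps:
X = -10 (X = 1*(-5) - (-1 + 6) = -5 - 1*5 = -5 - 5 = -10)
W(x) = x*(-10 + x) (W(x) = x*(x - 10) = x*(-10 + x))
(W(4)*(-41))*R = ((4*(-10 + 4))*(-41))*0 = ((4*(-6))*(-41))*0 = -24*(-41)*0 = 984*0 = 0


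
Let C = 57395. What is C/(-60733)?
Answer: -57395/60733 ≈ -0.94504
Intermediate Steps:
C/(-60733) = 57395/(-60733) = 57395*(-1/60733) = -57395/60733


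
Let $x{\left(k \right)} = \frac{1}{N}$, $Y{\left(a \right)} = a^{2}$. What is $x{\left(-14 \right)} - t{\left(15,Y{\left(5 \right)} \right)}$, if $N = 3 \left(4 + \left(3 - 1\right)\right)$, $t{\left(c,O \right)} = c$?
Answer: $- \frac{269}{18} \approx -14.944$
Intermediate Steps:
$N = 18$ ($N = 3 \left(4 + \left(3 - 1\right)\right) = 3 \left(4 + 2\right) = 3 \cdot 6 = 18$)
$x{\left(k \right)} = \frac{1}{18}$
$x{\left(-14 \right)} - t{\left(15,Y{\left(5 \right)} \right)} = \frac{1}{18} - 15 = - \frac{269}{18}$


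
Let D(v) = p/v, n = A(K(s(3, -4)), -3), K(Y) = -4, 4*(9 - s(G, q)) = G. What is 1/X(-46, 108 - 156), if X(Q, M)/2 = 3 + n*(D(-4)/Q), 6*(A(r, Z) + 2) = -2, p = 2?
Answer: 138/821 ≈ 0.16809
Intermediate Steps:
s(G, q) = 9 - G/4
A(r, Z) = -7/3 (A(r, Z) = -2 + (⅙)*(-2) = -2 - ⅓ = -7/3)
n = -7/3 ≈ -2.3333
D(v) = 2/v
X(Q, M) = 6 + 7/(3*Q) (X(Q, M) = 2*(3 - 7*2/(-4)/(3*Q)) = 2*(3 - 7*2*(-¼)/(3*Q)) = 2*(3 - (-7)/(6*Q)) = 2*(3 + 7/(6*Q)) = 6 + 7/(3*Q))
1/X(-46, 108 - 156) = 1/(6 + (7/3)/(-46)) = 1/(6 + (7/3)*(-1/46)) = 1/(6 - 7/138) = 1/(821/138) = 138/821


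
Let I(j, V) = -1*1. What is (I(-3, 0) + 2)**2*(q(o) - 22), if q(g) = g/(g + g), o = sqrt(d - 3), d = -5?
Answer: -43/2 ≈ -21.500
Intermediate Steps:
I(j, V) = -1
o = 2*I*sqrt(2) (o = sqrt(-5 - 3) = sqrt(-8) = 2*I*sqrt(2) ≈ 2.8284*I)
q(g) = 1/2 (q(g) = g/((2*g)) = (1/(2*g))*g = 1/2)
(I(-3, 0) + 2)**2*(q(o) - 22) = (-1 + 2)**2*(1/2 - 22) = 1**2*(-43/2) = 1*(-43/2) = -43/2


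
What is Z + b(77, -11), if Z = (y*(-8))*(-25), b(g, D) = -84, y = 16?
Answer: 3116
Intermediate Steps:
Z = 3200 (Z = (16*(-8))*(-25) = -128*(-25) = 3200)
Z + b(77, -11) = 3200 - 84 = 3116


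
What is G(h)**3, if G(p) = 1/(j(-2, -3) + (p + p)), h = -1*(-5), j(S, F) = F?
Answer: 1/343 ≈ 0.0029155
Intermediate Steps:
h = 5
G(p) = 1/(-3 + 2*p) (G(p) = 1/(-3 + (p + p)) = 1/(-3 + 2*p))
G(h)**3 = (1/(-3 + 2*5))**3 = (1/(-3 + 10))**3 = (1/7)**3 = 1/343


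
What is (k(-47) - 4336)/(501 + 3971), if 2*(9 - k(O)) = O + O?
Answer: -535/559 ≈ -0.95707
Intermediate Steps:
k(O) = 9 - O (k(O) = 9 - (O + O)/2 = 9 - O)
(k(-47) - 4336)/(501 + 3971) = ((9 - 1*(-47)) - 4336)/(501 + 3971) = ((9 + 47) - 4336)/4472 = (56 - 4336)*(1/4472) = -4280*1/4472 = -535/559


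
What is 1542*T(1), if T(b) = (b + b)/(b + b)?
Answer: 1542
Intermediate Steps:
T(b) = 1 (T(b) = (2*b)/((2*b)) = (2*b)*(1/(2*b)) = 1)
1542*T(1) = 1542*1 = 1542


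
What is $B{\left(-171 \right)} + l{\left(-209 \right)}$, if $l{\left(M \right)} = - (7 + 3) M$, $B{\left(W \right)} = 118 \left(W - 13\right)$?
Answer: $-19622$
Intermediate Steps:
$B{\left(W \right)} = -1534 + 118 W$ ($B{\left(W \right)} = 118 \left(-13 + W\right) = -1534 + 118 W$)
$l{\left(M \right)} = - 10 M$ ($l{\left(M \right)} = \left(-1\right) 10 M = - 10 M$)
$B{\left(-171 \right)} + l{\left(-209 \right)} = \left(-1534 + 118 \left(-171\right)\right) - -2090 = \left(-1534 - 20178\right) + 2090 = -21712 + 2090 = -19622$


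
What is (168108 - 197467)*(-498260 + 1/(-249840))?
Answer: 3654763288574959/249840 ≈ 1.4628e+10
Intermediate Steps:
(168108 - 197467)*(-498260 + 1/(-249840)) = -29359*(-498260 - 1/249840) = -29359*(-124485278401/249840) = 3654763288574959/249840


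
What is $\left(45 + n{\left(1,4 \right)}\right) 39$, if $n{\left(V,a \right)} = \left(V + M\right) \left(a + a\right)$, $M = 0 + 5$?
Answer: $3627$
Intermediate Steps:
$M = 5$
$n{\left(V,a \right)} = 2 a \left(5 + V\right)$ ($n{\left(V,a \right)} = \left(V + 5\right) \left(a + a\right) = \left(5 + V\right) 2 a = 2 a \left(5 + V\right)$)
$\left(45 + n{\left(1,4 \right)}\right) 39 = \left(45 + 2 \cdot 4 \left(5 + 1\right)\right) 39 = \left(45 + 2 \cdot 4 \cdot 6\right) 39 = \left(45 + 48\right) 39 = 93 \cdot 39 = 3627$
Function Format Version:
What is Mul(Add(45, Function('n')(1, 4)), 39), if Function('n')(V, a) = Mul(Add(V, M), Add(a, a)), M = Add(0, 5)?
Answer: 3627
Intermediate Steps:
M = 5
Function('n')(V, a) = Mul(2, a, Add(5, V)) (Function('n')(V, a) = Mul(Add(V, 5), Add(a, a)) = Mul(Add(5, V), Mul(2, a)) = Mul(2, a, Add(5, V)))
Mul(Add(45, Function('n')(1, 4)), 39) = Mul(Add(45, Mul(2, 4, Add(5, 1))), 39) = Mul(Add(45, Mul(2, 4, 6)), 39) = Mul(Add(45, 48), 39) = Mul(93, 39) = 3627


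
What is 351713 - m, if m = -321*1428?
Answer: 810101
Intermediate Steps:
m = -458388
351713 - m = 351713 - 1*(-458388) = 351713 + 458388 = 810101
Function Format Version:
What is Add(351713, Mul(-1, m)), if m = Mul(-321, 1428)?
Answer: 810101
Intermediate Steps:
m = -458388
Add(351713, Mul(-1, m)) = Add(351713, Mul(-1, -458388)) = Add(351713, 458388) = 810101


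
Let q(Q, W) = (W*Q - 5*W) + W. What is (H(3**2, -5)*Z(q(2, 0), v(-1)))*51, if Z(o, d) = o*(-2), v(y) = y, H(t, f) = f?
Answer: 0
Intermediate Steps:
q(Q, W) = -4*W + Q*W (q(Q, W) = (Q*W - 5*W) + W = (-5*W + Q*W) + W = -4*W + Q*W)
Z(o, d) = -2*o
(H(3**2, -5)*Z(q(2, 0), v(-1)))*51 = -(-10)*0*(-4 + 2)*51 = -(-10)*0*(-2)*51 = -(-10)*0*51 = -5*0*51 = 0*51 = 0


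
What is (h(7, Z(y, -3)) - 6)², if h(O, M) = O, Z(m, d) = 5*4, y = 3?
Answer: 1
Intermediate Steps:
Z(m, d) = 20
(h(7, Z(y, -3)) - 6)² = (7 - 6)² = 1² = 1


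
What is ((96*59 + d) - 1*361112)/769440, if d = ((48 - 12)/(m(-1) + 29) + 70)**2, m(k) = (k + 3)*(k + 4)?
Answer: -107310901/235641000 ≈ -0.45540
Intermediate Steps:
m(k) = (3 + k)*(4 + k)
d = 6180196/1225 (d = ((48 - 12)/((12 + (-1)**2 + 7*(-1)) + 29) + 70)**2 = (36/((12 + 1 - 7) + 29) + 70)**2 = (36/(6 + 29) + 70)**2 = (36/35 + 70)**2 = (2486/35)**2 = 6180196/1225 ≈ 5045.1)
((96*59 + d) - 1*361112)/769440 = ((96*59 + 6180196/1225) - 1*361112)/769440 = ((5664 + 6180196/1225) - 361112)*(1/769440) = (13118596/1225 - 361112)*(1/769440) = -429243604/1225*1/769440 = -107310901/235641000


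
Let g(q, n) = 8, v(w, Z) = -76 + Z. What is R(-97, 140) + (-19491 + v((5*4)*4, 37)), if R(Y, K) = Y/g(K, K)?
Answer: -156337/8 ≈ -19542.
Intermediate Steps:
R(Y, K) = Y/8
R(-97, 140) + (-19491 + v((5*4)*4, 37)) = (1/8)*(-97) + (-19491 + (-76 + 37)) = -97/8 + (-19491 - 39) = -97/8 - 19530 = -156337/8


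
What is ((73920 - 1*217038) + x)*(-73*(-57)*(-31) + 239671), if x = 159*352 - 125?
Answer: -9659597000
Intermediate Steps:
x = 55843 (x = 55968 - 125 = 55843)
((73920 - 1*217038) + x)*(-73*(-57)*(-31) + 239671) = ((73920 - 1*217038) + 55843)*(-73*(-57)*(-31) + 239671) = ((73920 - 217038) + 55843)*(4161*(-31) + 239671) = (-143118 + 55843)*(-128991 + 239671) = -87275*110680 = -9659597000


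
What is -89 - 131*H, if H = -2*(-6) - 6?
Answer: -875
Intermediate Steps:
H = 6 (H = 12 - 6 = 6)
-89 - 131*H = -89 - 131*6 = -89 - 786 = -875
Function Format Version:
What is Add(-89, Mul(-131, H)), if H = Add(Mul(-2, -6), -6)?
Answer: -875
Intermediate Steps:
H = 6 (H = Add(12, -6) = 6)
Add(-89, Mul(-131, H)) = Add(-89, Mul(-131, 6)) = Add(-89, -786) = -875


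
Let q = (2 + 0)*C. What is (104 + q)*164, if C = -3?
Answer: 16072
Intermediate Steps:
q = -6 (q = (2 + 0)*(-3) = 2*(-3) = -6)
(104 + q)*164 = (104 - 6)*164 = 98*164 = 16072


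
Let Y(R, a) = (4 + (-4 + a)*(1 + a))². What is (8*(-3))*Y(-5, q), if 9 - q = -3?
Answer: -279936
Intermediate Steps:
q = 12 (q = 9 - 1*(-3) = 9 + 3 = 12)
Y(R, a) = (4 + (1 + a)*(-4 + a))²
(8*(-3))*Y(-5, q) = (8*(-3))*(12²*(-3 + 12)²) = -3456*9² = -3456*81 = -24*11664 = -279936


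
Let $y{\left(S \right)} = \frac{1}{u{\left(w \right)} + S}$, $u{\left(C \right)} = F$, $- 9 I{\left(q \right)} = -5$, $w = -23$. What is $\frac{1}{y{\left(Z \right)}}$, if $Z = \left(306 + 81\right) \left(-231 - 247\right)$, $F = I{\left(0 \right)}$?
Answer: $- \frac{1664869}{9} \approx -1.8499 \cdot 10^{5}$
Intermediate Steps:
$I{\left(q \right)} = \frac{5}{9}$ ($I{\left(q \right)} = \left(- \frac{1}{9}\right) \left(-5\right) = \frac{5}{9}$)
$F = \frac{5}{9} \approx 0.55556$
$u{\left(C \right)} = \frac{5}{9}$
$Z = -184986$ ($Z = 387 \left(-478\right) = -184986$)
$y{\left(S \right)} = \frac{1}{\frac{5}{9} + S}$
$\frac{1}{y{\left(Z \right)}} = \frac{1}{9 \frac{1}{5 + 9 \left(-184986\right)}} = \frac{1}{9 \frac{1}{5 - 1664874}} = \frac{1}{9 \frac{1}{-1664869}} = \frac{1}{9 \left(- \frac{1}{1664869}\right)} = \frac{1}{- \frac{9}{1664869}} = - \frac{1664869}{9}$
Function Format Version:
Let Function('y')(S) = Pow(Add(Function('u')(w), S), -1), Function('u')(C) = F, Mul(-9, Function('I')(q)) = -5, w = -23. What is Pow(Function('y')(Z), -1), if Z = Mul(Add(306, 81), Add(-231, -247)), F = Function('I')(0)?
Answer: Rational(-1664869, 9) ≈ -1.8499e+5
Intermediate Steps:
Function('I')(q) = Rational(5, 9) (Function('I')(q) = Mul(Rational(-1, 9), -5) = Rational(5, 9))
F = Rational(5, 9) ≈ 0.55556
Function('u')(C) = Rational(5, 9)
Z = -184986 (Z = Mul(387, -478) = -184986)
Function('y')(S) = Pow(Add(Rational(5, 9), S), -1)
Pow(Function('y')(Z), -1) = Pow(Mul(9, Pow(Add(5, Mul(9, -184986)), -1)), -1) = Pow(Mul(9, Pow(Add(5, -1664874), -1)), -1) = Pow(Mul(9, Pow(-1664869, -1)), -1) = Pow(Mul(9, Rational(-1, 1664869)), -1) = Pow(Rational(-9, 1664869), -1) = Rational(-1664869, 9)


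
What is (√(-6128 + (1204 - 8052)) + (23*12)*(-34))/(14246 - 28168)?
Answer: 4692/6961 - 2*I*√811/6961 ≈ 0.67404 - 0.0081822*I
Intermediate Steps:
(√(-6128 + (1204 - 8052)) + (23*12)*(-34))/(14246 - 28168) = (√(-6128 - 6848) + 276*(-34))/(-13922) = (√(-12976) - 9384)*(-1/13922) = (4*I*√811 - 9384)*(-1/13922) = (-9384 + 4*I*√811)*(-1/13922) = 4692/6961 - 2*I*√811/6961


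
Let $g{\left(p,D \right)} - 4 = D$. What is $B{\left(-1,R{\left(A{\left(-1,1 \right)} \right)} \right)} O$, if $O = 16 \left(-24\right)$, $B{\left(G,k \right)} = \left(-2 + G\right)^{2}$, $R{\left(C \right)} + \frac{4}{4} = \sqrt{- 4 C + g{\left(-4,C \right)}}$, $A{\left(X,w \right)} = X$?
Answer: $-3456$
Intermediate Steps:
$g{\left(p,D \right)} = 4 + D$
$R{\left(C \right)} = -1 + \sqrt{4 - 3 C}$ ($R{\left(C \right)} = -1 + \sqrt{- 4 C + \left(4 + C\right)} = -1 + \sqrt{4 - 3 C}$)
$O = -384$
$B{\left(-1,R{\left(A{\left(-1,1 \right)} \right)} \right)} O = \left(-2 - 1\right)^{2} \left(-384\right) = \left(-3\right)^{2} \left(-384\right) = 9 \left(-384\right) = -3456$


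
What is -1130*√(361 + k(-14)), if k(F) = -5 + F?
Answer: -3390*√38 ≈ -20897.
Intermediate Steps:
-1130*√(361 + k(-14)) = -1130*√(361 + (-5 - 14)) = -1130*√(361 - 19) = -3390*√38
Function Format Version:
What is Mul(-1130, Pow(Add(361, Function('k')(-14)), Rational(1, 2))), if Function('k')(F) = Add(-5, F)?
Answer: Mul(-3390, Pow(38, Rational(1, 2))) ≈ -20897.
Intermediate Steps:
Mul(-1130, Pow(Add(361, Function('k')(-14)), Rational(1, 2))) = Mul(-1130, Pow(Add(361, Add(-5, -14)), Rational(1, 2))) = Mul(-1130, Pow(Add(361, -19), Rational(1, 2))) = Mul(-1130, Pow(342, Rational(1, 2))) = Mul(-1130, Mul(3, Pow(38, Rational(1, 2)))) = Mul(-3390, Pow(38, Rational(1, 2)))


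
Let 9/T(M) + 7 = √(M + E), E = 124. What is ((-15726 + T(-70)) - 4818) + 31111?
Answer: 52898/5 + 27*√6/5 ≈ 10593.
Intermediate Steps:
T(M) = 9/(-7 + √(124 + M)) (T(M) = 9/(-7 + √(M + 124)) = 9/(-7 + √(124 + M)))
((-15726 + T(-70)) - 4818) + 31111 = ((-15726 + 9/(-7 + √(124 - 70))) - 4818) + 31111 = ((-15726 + 9/(-7 + √54)) - 4818) + 31111 = ((-15726 + 9/(-7 + 3*√6)) - 4818) + 31111 = (-20544 + 9/(-7 + 3*√6)) + 31111 = 10567 + 9/(-7 + 3*√6)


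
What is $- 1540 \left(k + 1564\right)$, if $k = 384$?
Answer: $-2999920$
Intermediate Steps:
$- 1540 \left(k + 1564\right) = - 1540 \left(384 + 1564\right) = \left(-1540\right) 1948 = -2999920$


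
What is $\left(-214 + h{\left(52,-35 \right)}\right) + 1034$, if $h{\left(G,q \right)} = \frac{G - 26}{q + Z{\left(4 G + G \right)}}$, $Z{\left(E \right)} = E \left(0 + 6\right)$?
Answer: $\frac{1250526}{1525} \approx 820.02$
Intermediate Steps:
$Z{\left(E \right)} = 6 E$ ($Z{\left(E \right)} = E 6 = 6 E$)
$h{\left(G,q \right)} = \frac{-26 + G}{q + 30 G}$ ($h{\left(G,q \right)} = \frac{G - 26}{q + 6 \left(4 G + G\right)} = \frac{-26 + G}{q + 6 \cdot 5 G} = \frac{-26 + G}{q + 30 G}$)
$\left(-214 + h{\left(52,-35 \right)}\right) + 1034 = \left(-214 + \frac{-26 + 52}{-35 + 30 \cdot 52}\right) + 1034 = \left(-214 + \frac{1}{-35 + 1560} \cdot 26\right) + 1034 = \left(-214 + \frac{1}{1525} \cdot 26\right) + 1034 = \left(-214 + \frac{26}{1525}\right) + 1034 = - \frac{326324}{1525} + 1034 = \frac{1250526}{1525}$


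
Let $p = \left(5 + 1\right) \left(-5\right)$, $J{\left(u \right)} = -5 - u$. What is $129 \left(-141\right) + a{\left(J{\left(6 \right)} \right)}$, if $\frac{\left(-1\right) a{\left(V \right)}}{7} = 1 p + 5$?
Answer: $-18014$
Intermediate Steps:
$p = -30$ ($p = 6 \left(-5\right) = -30$)
$a{\left(V \right)} = 175$ ($a{\left(V \right)} = - 7 \left(1 \left(-30\right) + 5\right) = - 7 \left(-30 + 5\right) = \left(-7\right) \left(-25\right) = 175$)
$129 \left(-141\right) + a{\left(J{\left(6 \right)} \right)} = 129 \left(-141\right) + 175 = -18189 + 175 = -18014$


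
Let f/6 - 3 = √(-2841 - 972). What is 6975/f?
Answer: 2325/2548 - 775*I*√3813/2548 ≈ 0.91248 - 18.782*I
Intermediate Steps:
f = 18 + 6*I*√3813 (f = 18 + 6*√(-2841 - 972) = 18 + 6*√(-3813) = 18 + 6*(I*√3813) = 18 + 6*I*√3813 ≈ 18.0 + 370.5*I)
6975/f = 6975/(18 + 6*I*√3813)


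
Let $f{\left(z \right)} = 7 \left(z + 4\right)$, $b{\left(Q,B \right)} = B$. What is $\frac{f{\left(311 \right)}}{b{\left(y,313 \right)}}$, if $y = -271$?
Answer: $\frac{2205}{313} \approx 7.0447$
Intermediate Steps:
$f{\left(z \right)} = 28 + 7 z$ ($f{\left(z \right)} = 7 \left(4 + z\right) = 28 + 7 z$)
$\frac{f{\left(311 \right)}}{b{\left(y,313 \right)}} = \frac{28 + 7 \cdot 311}{313} = \left(28 + 2177\right) \frac{1}{313} = 2205 \cdot \frac{1}{313} = \frac{2205}{313}$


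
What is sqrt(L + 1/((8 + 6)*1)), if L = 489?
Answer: sqrt(95858)/14 ≈ 22.115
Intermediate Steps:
sqrt(L + 1/((8 + 6)*1)) = sqrt(489 + 1/((8 + 6)*1)) = sqrt(489 + 1/(14*1)) = sqrt(489 + 1/14) = sqrt(6847/14) = sqrt(95858)/14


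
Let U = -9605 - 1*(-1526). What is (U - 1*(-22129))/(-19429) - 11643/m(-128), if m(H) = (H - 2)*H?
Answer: -460003847/323298560 ≈ -1.4228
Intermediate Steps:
U = -8079 (U = -9605 + 1526 = -8079)
m(H) = H*(-2 + H) (m(H) = (-2 + H)*H = H*(-2 + H))
(U - 1*(-22129))/(-19429) - 11643/m(-128) = (-8079 - 1*(-22129))/(-19429) - 11643*(-1/(128*(-2 - 128))) = (-8079 + 22129)*(-1/19429) - 11643/((-128*(-130))) = 14050*(-1/19429) - 11643/16640 = -14050/19429 - 11643*1/16640 = -14050/19429 - 11643/16640 = -460003847/323298560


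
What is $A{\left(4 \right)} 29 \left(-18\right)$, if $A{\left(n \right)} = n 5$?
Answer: $-10440$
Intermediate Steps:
$A{\left(n \right)} = 5 n$
$A{\left(4 \right)} 29 \left(-18\right) = 5 \cdot 4 \cdot 29 \left(-18\right) = 20 \cdot 29 \left(-18\right) = 580 \left(-18\right) = -10440$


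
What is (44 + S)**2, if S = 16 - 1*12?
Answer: 2304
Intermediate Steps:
S = 4 (S = 16 - 12 = 4)
(44 + S)**2 = (44 + 4)**2 = 48**2 = 2304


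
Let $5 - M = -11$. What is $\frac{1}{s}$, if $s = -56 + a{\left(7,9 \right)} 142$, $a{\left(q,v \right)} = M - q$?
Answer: $\frac{1}{1222} \approx 0.00081833$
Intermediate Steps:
$M = 16$ ($M = 5 - -11 = 5 + 11 = 16$)
$a{\left(q,v \right)} = 16 - q$
$s = 1222$ ($s = -56 + \left(16 - 7\right) 142 = -56 + 9 \cdot 142 = -56 + 1278 = 1222$)
$\frac{1}{s} = \frac{1}{1222}$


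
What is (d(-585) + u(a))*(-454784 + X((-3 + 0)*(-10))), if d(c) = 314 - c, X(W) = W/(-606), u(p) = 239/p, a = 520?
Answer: -21483825225891/52520 ≈ -4.0906e+8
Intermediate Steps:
X(W) = -W/606 (X(W) = W*(-1/606) = -W/606)
(d(-585) + u(a))*(-454784 + X((-3 + 0)*(-10))) = ((314 - 1*(-585)) + 239/520)*(-454784 - (-3 + 0)*(-10)/606) = ((314 + 585) + 239*(1/520))*(-454784 - (-1)*(-10)/202) = (899 + 239/520)*(-454784 - 1/606*30) = 467719*(-454784 - 5/101)/520 = (467719/520)*(-45933189/101) = -21483825225891/52520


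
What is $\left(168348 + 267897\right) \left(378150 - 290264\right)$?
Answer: $38339828070$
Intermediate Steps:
$\left(168348 + 267897\right) \left(378150 - 290264\right) = 436245 \cdot 87886 = 38339828070$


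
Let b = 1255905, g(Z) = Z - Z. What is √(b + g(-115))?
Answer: 9*√15505 ≈ 1120.7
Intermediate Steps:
g(Z) = 0
√(b + g(-115)) = √(1255905 + 0) = √1255905 = 9*√15505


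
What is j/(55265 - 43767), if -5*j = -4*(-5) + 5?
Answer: -5/11498 ≈ -0.00043486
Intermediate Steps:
j = -5 (j = -(-4*(-5) + 5)/5 = -(20 + 5)/5 = -⅕*25 = -5)
j/(55265 - 43767) = -5/(55265 - 43767) = -5/11498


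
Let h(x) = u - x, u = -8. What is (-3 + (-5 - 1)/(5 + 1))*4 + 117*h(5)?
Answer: -1537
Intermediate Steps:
h(x) = -8 - x
(-3 + (-5 - 1)/(5 + 1))*4 + 117*h(5) = (-3 + (-5 - 1)/(5 + 1))*4 + 117*(-8 - 1*5) = (-3 - 6/6)*4 + 117*(-8 - 5) = (-3 - 6*1/6)*4 + 117*(-13) = (-3 - 1)*4 - 1521 = -4*4 - 1521 = -16 - 1521 = -1537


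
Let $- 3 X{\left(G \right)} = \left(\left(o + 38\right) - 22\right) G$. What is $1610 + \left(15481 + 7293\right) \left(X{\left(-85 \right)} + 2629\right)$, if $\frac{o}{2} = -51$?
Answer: $\frac{13145428}{3} \approx 4.3818 \cdot 10^{6}$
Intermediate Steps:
$o = -102$ ($o = 2 \left(-51\right) = -102$)
$X{\left(G \right)} = \frac{86 G}{3}$ ($X{\left(G \right)} = - \frac{\left(\left(-102 + 38\right) - 22\right) G}{3} = - \frac{\left(-64 - 22\right) G}{3} = - \frac{\left(-86\right) G}{3} = \frac{86 G}{3}$)
$1610 + \left(15481 + 7293\right) \left(X{\left(-85 \right)} + 2629\right) = 1610 + \left(15481 + 7293\right) \left(\frac{86}{3} \left(-85\right) + 2629\right) = 1610 + 22774 \left(- \frac{7310}{3} + 2629\right) = 1610 + 22774 \cdot \frac{577}{3} = 1610 + \frac{13140598}{3} = \frac{13145428}{3}$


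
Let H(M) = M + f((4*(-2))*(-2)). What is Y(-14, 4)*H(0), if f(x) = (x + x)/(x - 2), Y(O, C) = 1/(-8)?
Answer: -2/7 ≈ -0.28571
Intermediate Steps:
Y(O, C) = -⅛
f(x) = 2*x/(-2 + x) (f(x) = (2*x)/(-2 + x) = 2*x/(-2 + x))
H(M) = 16/7 + M (H(M) = M + 2*((4*(-2))*(-2))/(-2 + (4*(-2))*(-2)) = M + 2*(-8*(-2))/(-2 - 8*(-2)) = M + 2*16/(-2 + 16) = M + 2*16/14 = M + 2*16*(1/14) = M + 16/7 = 16/7 + M)
Y(-14, 4)*H(0) = -(16/7 + 0)/8 = -⅛*16/7 = -2/7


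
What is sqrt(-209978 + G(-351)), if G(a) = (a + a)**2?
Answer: sqrt(282826) ≈ 531.81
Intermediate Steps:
G(a) = 4*a**2 (G(a) = (2*a)**2 = 4*a**2)
sqrt(-209978 + G(-351)) = sqrt(-209978 + 4*(-351)**2) = sqrt(-209978 + 4*123201) = sqrt(-209978 + 492804) = sqrt(282826)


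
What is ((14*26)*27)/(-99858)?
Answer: -1638/16643 ≈ -0.098420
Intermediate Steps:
((14*26)*27)/(-99858) = (364*27)*(-1/99858) = 9828*(-1/99858) = -1638/16643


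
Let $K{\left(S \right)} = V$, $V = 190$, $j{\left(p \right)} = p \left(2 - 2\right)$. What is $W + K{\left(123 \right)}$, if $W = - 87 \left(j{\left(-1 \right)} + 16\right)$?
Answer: $-1202$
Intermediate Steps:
$j{\left(p \right)} = 0$ ($j{\left(p \right)} = p 0 = 0$)
$K{\left(S \right)} = 190$
$W = -1392$ ($W = - 87 \left(0 + 16\right) = \left(-87\right) 16 = -1392$)
$W + K{\left(123 \right)} = -1392 + 190 = -1202$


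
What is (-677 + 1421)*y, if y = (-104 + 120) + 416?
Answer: 321408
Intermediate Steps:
y = 432 (y = 16 + 416 = 432)
(-677 + 1421)*y = (-677 + 1421)*432 = 744*432 = 321408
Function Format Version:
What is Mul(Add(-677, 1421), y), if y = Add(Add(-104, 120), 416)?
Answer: 321408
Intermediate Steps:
y = 432 (y = Add(16, 416) = 432)
Mul(Add(-677, 1421), y) = Mul(Add(-677, 1421), 432) = Mul(744, 432) = 321408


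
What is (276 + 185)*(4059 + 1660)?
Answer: 2636459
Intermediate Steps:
(276 + 185)*(4059 + 1660) = 461*5719 = 2636459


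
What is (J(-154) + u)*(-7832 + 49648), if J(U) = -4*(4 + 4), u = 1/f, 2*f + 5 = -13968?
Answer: -18697522608/13973 ≈ -1.3381e+6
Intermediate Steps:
f = -13973/2 (f = -5/2 + (1/2)*(-13968) = -5/2 - 6984 = -13973/2 ≈ -6986.5)
u = -2/13973 (u = 1/(-13973/2) = -2/13973 ≈ -0.00014313)
J(U) = -32 (J(U) = -4*8 = -32)
(J(-154) + u)*(-7832 + 49648) = (-32 - 2/13973)*(-7832 + 49648) = -447138/13973*41816 = -18697522608/13973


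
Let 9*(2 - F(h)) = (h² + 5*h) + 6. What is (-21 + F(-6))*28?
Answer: -1708/3 ≈ -569.33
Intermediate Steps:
F(h) = 4/3 - 5*h/9 - h²/9 (F(h) = 2 - ((h² + 5*h) + 6)/9 = 2 - (6 + h² + 5*h)/9 = 2 + (-⅔ - 5*h/9 - h²/9) = 4/3 - 5*h/9 - h²/9)
(-21 + F(-6))*28 = (-21 + (4/3 - 5/9*(-6) - ⅑*(-6)²))*28 = (-21 + (4/3 + 10/3 - ⅑*36))*28 = (-21 + (4/3 + 10/3 - 4))*28 = (-21 + ⅔)*28 = -61/3*28 = -1708/3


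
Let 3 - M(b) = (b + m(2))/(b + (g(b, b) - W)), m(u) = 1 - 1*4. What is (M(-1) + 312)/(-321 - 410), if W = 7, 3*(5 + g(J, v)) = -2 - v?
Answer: -3147/7310 ≈ -0.43051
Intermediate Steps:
g(J, v) = -17/3 - v/3 (g(J, v) = -5 + (-2 - v)/3 = -5 + (-⅔ - v/3) = -17/3 - v/3)
m(u) = -3 (m(u) = 1 - 4 = -3)
M(b) = 3 - (-3 + b)/(-38/3 + 2*b/3) (M(b) = 3 - (b - 3)/(b + ((-17/3 - b/3) - 1*7)) = 3 - (-3 + b)/(b + ((-17/3 - b/3) - 7)) = 3 - (-3 + b)/(b + (-38/3 - b/3)) = 3 - (-3 + b)/(-38/3 + 2*b/3))
(M(-1) + 312)/(-321 - 410) = (3*(-35 - 1)/(2*(-19 - 1)) + 312)/(-321 - 410) = ((3/2)*(-36)/(-20) + 312)/(-731) = ((3/2)*(-1/20)*(-36) + 312)*(-1/731) = (27/10 + 312)*(-1/731) = (3147/10)*(-1/731) = -3147/7310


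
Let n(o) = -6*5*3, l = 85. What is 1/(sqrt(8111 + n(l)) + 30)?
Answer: -30/7121 + sqrt(8021)/7121 ≈ 0.0083640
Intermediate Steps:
n(o) = -90 (n(o) = -30*3 = -90)
1/(sqrt(8111 + n(l)) + 30) = 1/(sqrt(8111 - 90) + 30) = 1/(sqrt(8021) + 30) = 1/(30 + sqrt(8021))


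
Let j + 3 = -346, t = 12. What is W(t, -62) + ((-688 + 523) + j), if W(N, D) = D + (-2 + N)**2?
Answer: -476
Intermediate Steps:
j = -349 (j = -3 - 346 = -349)
W(t, -62) + ((-688 + 523) + j) = (-62 + (-2 + 12)**2) + ((-688 + 523) - 349) = (-62 + 10**2) + (-165 - 349) = (-62 + 100) - 514 = 38 - 514 = -476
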